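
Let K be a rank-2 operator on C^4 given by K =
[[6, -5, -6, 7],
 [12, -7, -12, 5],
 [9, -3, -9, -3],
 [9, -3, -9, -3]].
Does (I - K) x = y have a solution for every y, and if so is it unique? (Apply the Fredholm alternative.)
(I - K) is invertible (det(I - K) = 14 ≠ 0), so for every y in C^4 the equation (I - K) x = y has a unique solution.

K has rank 2 and factors as K = U V^T = u1 v1^T + u2 v2^T with u1 = (-3, -3, 0, 0), v1 = (-3, 2, 3, -2), u2 = (1, -1, -3, -3), v2 = (-3, 1, 3, 1) (multiplying out reproduces the displayed K). The nonzero eigenvalues of U V^T coincide with those of the 2 x 2 matrix G = V^T U = [[v1·u1, v1·u2], [v2·u1, v2·u2]] = [[3, -8], [6, -16]], and by the Sylvester determinant identity det(I_4 - U V^T) = det(I_2 - V^T U) = det([[-2, 8], [-6, 17]]) = (-2)(17) - (8)(-6) = 14. (Direct check: I - K =
[[-5, 5, 6, -7],
 [-12, 8, 12, -5],
 [-9, 3, 10, 3],
 [-9, 3, 9, 4]]
has determinant 14.) The finite-dimensional Fredholm alternative says: either (I - K) is invertible, or ker(I - K) ≠ {0} and then range(I - K) = ker((I - K)^*)^⊥, with dim ker(I - K) = dim ker((I - K)^*). Since det(I - K) ≠ 0, 1 is not an eigenvalue of K and ker(I - K) = {0}, so we are in the first case: for every y there is a unique x = (I - K)^(-1) y. (Explicitly, by the Woodbury identity, (I - U V^T)^(-1) = I + U (I_2 - G)^(-1) V^T.)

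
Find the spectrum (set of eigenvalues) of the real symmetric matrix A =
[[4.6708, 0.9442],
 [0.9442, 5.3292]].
sigma(A) ≈ {4, 6}

A is real symmetric, so its spectrum consists of real eigenvalues. Expanding the characteristic polynomial of the displayed matrix gives
  det(λ I - A) = p(λ) = λ^2 + (-10)λ + (24).
Solving p(λ) = 0 yields eigenvalues ≈ 4, 6. (A is shown rounded to 4 decimals, so these recover the underlying integer eigenvalues to within that precision.)
Verification: the trace of A = 10 equals the sum of eigenvalues 10, and det(A) ≈ 24.0001 matches the eigenvalue product 24.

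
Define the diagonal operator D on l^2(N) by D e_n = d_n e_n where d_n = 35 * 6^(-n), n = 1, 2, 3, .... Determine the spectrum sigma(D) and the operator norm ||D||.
sigma(D) = {35 * 6^(-n) : n ≥ 1} ∪ {0}; ||D|| = 35/6

A bounded diagonal operator on l^2 with diagonal entries d_n has spectrum equal to the closure of {d_n : n ≥ 1}: every d_n is an eigenvalue (with eigenvector e_n), so {d_n} ⊂ sigma(D); the spectrum is closed, so its closure is too; and for lambda not in the closure, (D - lambda I) has bounded inverse (the diagonal entries 1/(d_n - lambda) are bounded). For our sequence d_n = 35 * 6^(-n), n = 1, 2, 3, ...:
  - {d_n} = {35 * 6^(-n) : n ≥ 1}; the only limit point is 0
  - closure = {35 * 6^(-n) : n ≥ 1} ∪ {0}
For the norm: a diagonal operator has ||D|| = sup_n |d_n|. Here d_n = 35 * 6^(-n) is positive and decreasing, so sup_n |d_n| = d_1 = 35/6. So ||D|| = 35/6.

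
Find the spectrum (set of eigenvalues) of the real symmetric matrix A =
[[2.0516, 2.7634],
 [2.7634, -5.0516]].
sigma(A) ≈ {-6, 3}

A is real symmetric, so its spectrum consists of real eigenvalues. Expanding the characteristic polynomial of the displayed matrix gives
  det(λ I - A) = p(λ) = λ^2 + (3)λ + (-18).
Solving p(λ) = 0 yields eigenvalues ≈ -6, 3. (A is shown rounded to 4 decimals, so these recover the underlying integer eigenvalues to within that precision.)
Verification: the trace of A = -3 equals the sum of eigenvalues -3, and det(A) ≈ -18.0002 matches the eigenvalue product -18.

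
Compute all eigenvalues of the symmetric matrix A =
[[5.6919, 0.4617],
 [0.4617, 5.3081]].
sigma(A) ≈ {5, 6}

A is real symmetric, so its spectrum consists of real eigenvalues. Expanding the characteristic polynomial of the displayed matrix gives
  det(λ I - A) = p(λ) = λ^2 + (-11)λ + (30).
Solving p(λ) = 0 yields eigenvalues ≈ 5, 6. (A is shown rounded to 4 decimals, so these recover the underlying integer eigenvalues to within that precision.)
Verification: the trace of A = 11 equals the sum of eigenvalues 11, and det(A) ≈ 30.0000 matches the eigenvalue product 30.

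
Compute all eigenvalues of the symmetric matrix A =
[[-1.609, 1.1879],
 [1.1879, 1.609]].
sigma(A) ≈ {-2, 2}

A is real symmetric, so its spectrum consists of real eigenvalues. Expanding the characteristic polynomial of the displayed matrix gives
  det(λ I - A) = p(λ) = λ^2 + (0)λ + (-4).
Solving p(λ) = 0 yields eigenvalues ≈ -2, 2. (A is shown rounded to 4 decimals, so these recover the underlying integer eigenvalues to within that precision.)
Verification: the trace of A = 0 equals the sum of eigenvalues 0, and det(A) ≈ -4.0000 matches the eigenvalue product -4.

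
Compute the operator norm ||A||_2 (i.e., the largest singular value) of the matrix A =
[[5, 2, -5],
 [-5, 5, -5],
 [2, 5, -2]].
||A||_2 ≈ 9.9504 (= sqrt(largest eigenvalue of A^T A))

||A||_2 = sigma_max(A) = sqrt(lambda_max(A^T A)). Form the symmetric matrix M = A^T A =
[[54, -5, -4],
 [-5, 54, -45],
 [-4, -45, 54]].
Its characteristic polynomial (trace, sum of principal 2x2 minors, determinant of M give the coefficients) is
  p(λ) = det(λ I - M) = λ^3 - 162λ^2 + 6682λ - 44100.
No integer candidate from the rational root theorem (±divisors of 44100) is a root, so the roots are irrational. The cubic discriminant is Δ = 35186213984 > 0, so there are three distinct real roots. p(8) = -500 and p(9) = 3645 have opposite signs, so a root lies in (8, 9); Newton's method refines it to λ ≈ 8.1172. p(54) = 1800 and p(55) = -265 have opposite signs, so a root lies in (54, 55); Newton's method refines it to λ ≈ 54.8716. p(99) = -45 and p(100) = 4100 have opposite signs, so a root lies in (99, 100); Newton's method refines it to λ ≈ 99.0112. Check (Vieta): the three roots sum to 162, matching tr M = 162.
So the eigenvalues of A^T A are ≈ 8.1172, 54.8716, 99.0112 (all ≥ 0, as they must be for A^T A). The largest is λ_max ≈ 99.0112, hence ||A||_2 = sqrt(λ_max) ≈ 9.9504.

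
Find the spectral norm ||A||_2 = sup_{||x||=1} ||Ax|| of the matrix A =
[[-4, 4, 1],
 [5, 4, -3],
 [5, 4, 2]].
||A||_2 ≈ 9.1338 (= sqrt(largest eigenvalue of A^T A))

||A||_2 = sigma_max(A) = sqrt(lambda_max(A^T A)). Form the symmetric matrix M = A^T A =
[[66, 24, -9],
 [24, 48, 0],
 [-9, 0, 14]].
Its characteristic polynomial (trace, sum of principal 2x2 minors, determinant of M give the coefficients) is
  p(λ) = det(λ I - M) = λ^3 - 128λ^2 + 4107λ - 32400.
No integer candidate from the rational root theorem (±divisors of 32400) is a root, so the roots are irrational. The cubic discriminant is Δ = 5709320244 > 0, so there are three distinct real roots. p(11) = -1380 and p(12) = 180 have opposite signs, so a root lies in (11, 12); Newton's method refines it to λ ≈ 11.8782. p(32) = 720 and p(33) = -324 have opposite signs, so a root lies in (32, 33); Newton's method refines it to λ ≈ 32.6958. p(83) = -1524 and p(84) = 2124 have opposite signs, so a root lies in (83, 84); Newton's method refines it to λ ≈ 83.426. Check (Vieta): the three roots sum to 128, matching tr M = 128.
So the eigenvalues of A^T A are ≈ 11.8782, 32.6958, 83.426 (all ≥ 0, as they must be for A^T A). The largest is λ_max ≈ 83.426, hence ||A||_2 = sqrt(λ_max) ≈ 9.1338.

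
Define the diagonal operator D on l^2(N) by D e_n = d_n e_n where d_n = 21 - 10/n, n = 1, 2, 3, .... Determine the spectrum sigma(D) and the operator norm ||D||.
sigma(D) = {21 - 10/n : n ≥ 1} ∪ {21}; ||D|| = 21

A bounded diagonal operator on l^2 with diagonal entries d_n has spectrum equal to the closure of {d_n : n ≥ 1}: every d_n is an eigenvalue (with eigenvector e_n), so {d_n} ⊂ sigma(D); the spectrum is closed, so its closure is too; and for lambda not in the closure, (D - lambda I) has bounded inverse (the diagonal entries 1/(d_n - lambda) are bounded). For our sequence d_n = 21 - 10/n, n = 1, 2, 3, ...:
  - {d_n} = {21 - 10/n : n ≥ 1}; the only limit point is 21
  - closure = {21 - 10/n : n ≥ 1} ∪ {21}
For the norm: a diagonal operator has ||D|| = sup_n |d_n|. Here d_n = 21 - 10/n increases monotonically from d_1 = 11 toward 21, with all terms in [11, 21); so sup_n |d_n| = 21 (the supremum is the limit, not attained). So ||D|| = 21.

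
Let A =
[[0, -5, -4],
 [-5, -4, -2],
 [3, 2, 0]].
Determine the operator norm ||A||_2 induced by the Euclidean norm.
||A||_2 ≈ 8.9222 (= sqrt(largest eigenvalue of A^T A))

||A||_2 = sigma_max(A) = sqrt(lambda_max(A^T A)). Form the symmetric matrix M = A^T A =
[[34, 26, 10],
 [26, 45, 28],
 [10, 28, 20]].
Its characteristic polynomial (trace, sum of principal 2x2 minors, determinant of M give the coefficients) is
  p(λ) = det(λ I - M) = λ^3 - 99λ^2 + 1550λ - 484.
No integer candidate from the rational root theorem (±divisors of 484) is a root, so the roots are irrational. The cubic discriminant is Δ = 8103435124 > 0, so there are three distinct real roots. p(0) = -484 and p(1) = 968 have opposite signs, so a root lies in (0, 1); Newton's method refines it to λ ≈ 0.3187. p(19) = 86 and p(20) = -1084 have opposite signs, so a root lies in (19, 20); Newton's method refines it to λ ≈ 19.076. p(79) = -2854 and p(80) = 1916 have opposite signs, so a root lies in (79, 80); Newton's method refines it to λ ≈ 79.6053. Check (Vieta): the three roots sum to 99, matching tr M = 99.
So the eigenvalues of A^T A are ≈ 0.3187, 19.076, 79.6053 (all ≥ 0, as they must be for A^T A). The largest is λ_max ≈ 79.6053, hence ||A||_2 = sqrt(λ_max) ≈ 8.9222.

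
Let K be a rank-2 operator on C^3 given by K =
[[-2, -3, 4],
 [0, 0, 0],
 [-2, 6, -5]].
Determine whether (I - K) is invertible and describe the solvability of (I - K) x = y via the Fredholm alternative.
(I - K) is invertible (det(I - K) = 26 ≠ 0), so for every y in C^3 the equation (I - K) x = y has a unique solution.

K has rank 2 and factors as K = U V^T = u1 v1^T + u2 v2^T with u1 = (1, 0, 1), v1 = (-2, 0, 1), u2 = (-1, 0, 2), v2 = (0, 3, -3) (multiplying out reproduces the displayed K). The nonzero eigenvalues of U V^T coincide with those of the 2 x 2 matrix G = V^T U = [[v1·u1, v1·u2], [v2·u1, v2·u2]] = [[-1, 4], [-3, -6]], and by the Sylvester determinant identity det(I_3 - U V^T) = det(I_2 - V^T U) = det([[2, -4], [3, 7]]) = (2)(7) - (-4)(3) = 26. (Direct check: I - K =
[[3, 3, -4],
 [0, 1, 0],
 [2, -6, 6]]
has determinant 26.) The finite-dimensional Fredholm alternative says: either (I - K) is invertible, or ker(I - K) ≠ {0} and then range(I - K) = ker((I - K)^*)^⊥, with dim ker(I - K) = dim ker((I - K)^*). Since det(I - K) ≠ 0, 1 is not an eigenvalue of K and ker(I - K) = {0}, so we are in the first case: for every y there is a unique x = (I - K)^(-1) y. (Explicitly, by the Woodbury identity, (I - U V^T)^(-1) = I + U (I_2 - G)^(-1) V^T.)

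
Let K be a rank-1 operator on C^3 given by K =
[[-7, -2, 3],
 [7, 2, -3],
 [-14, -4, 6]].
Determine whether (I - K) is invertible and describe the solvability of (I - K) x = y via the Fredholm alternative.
(I - K) is singular (det(I - K) = 0, i.e. 1 ∈ sigma(K)). (I - K) x = y is solvable iff y ⊥ ker((I - K)^*) = span{(-7, -2, 3)}, i.e. iff -7y_1 - 2y_2 + 3y_3 = 0. When solvable, the solutions are x = y + c·(1, -1, 2), c arbitrary (ker(I - K) = span{(1, -1, 2)}, dimension 1).

K has rank 1, so it is an outer product K = u v^T: every row of K is a multiple of one row vector. Reading off the entries, u = (1, -1, 2) and v = (-7, -2, 3) (row i of K equals u_i·v^T). A rank-one matrix u v^T satisfies K u = u (v·u) and kills the (2)-dimensional subspace v^⊥, so its characteristic polynomial is lambda^2 (lambda - v·u) with v·u = tr K = 1. Hence the eigenvalues of I - K are 1 (multiplicity 2) and 1 - (1) = 0, so det(I - K) = 0. (Direct check: I - K =
[[8, 2, -3],
 [-7, -1, 3],
 [14, 4, -5]]
has determinant 0.) So 1 is an eigenvalue of K and (I - K) is not invertible. The finite-dimensional Fredholm alternative says: either (I - K) is invertible, or ker(I - K) ≠ {0} and then range(I - K) = ker((I - K)^*)^⊥, with dim ker(I - K) = dim ker((I - K)^*). We are in the second case, so we need both kernels. Kernel of I - K: (I - K) u = u - u (v·u) = u - u = 0, so ker(I - K) = span{u} = span{(1, -1, 2)} (it is exactly 1-dimensional because rank(I - K) = 2). Kernel of the adjoint: K is real, so (I - K)^* = I - K^T = I - v u^T, and (I - v u^T) v = v - v (u·v) = 0; hence ker((I - K)^*) = span{v} = span{(-7, -2, 3)}. Therefore (I - K) x = y is solvable iff <y, v> = 0, i.e. iff -7y_1 - 2y_2 + 3y_3 = 0. When this holds, K y = u (v·y) = 0, so (I - K) y = y and x = y is a particular solution; the full solution set is the line x = y + c·u = y + c·(1, -1, 2), c ∈ C.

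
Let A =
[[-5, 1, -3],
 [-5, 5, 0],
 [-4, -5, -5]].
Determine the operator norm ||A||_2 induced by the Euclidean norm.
||A||_2 ≈ 9.4276 (= sqrt(largest eigenvalue of A^T A))

||A||_2 = sigma_max(A) = sqrt(lambda_max(A^T A)). Form the symmetric matrix M = A^T A =
[[66, -10, 35],
 [-10, 51, 22],
 [35, 22, 34]].
Its characteristic polynomial (trace, sum of principal 2x2 minors, determinant of M give the coefficients) is
  p(λ) = det(λ I - M) = λ^3 - 151λ^2 + 5535λ - 1225.
No integer candidate from the rational root theorem (±divisors of 1225) is a root, so the roots are irrational. The cubic discriminant is Δ = 21768627200 > 0, so there are three distinct real roots. p(0) = -1225 and p(1) = 4160 have opposite signs, so a root lies in (0, 1); Newton's method refines it to λ ≈ 0.2227. p(61) = 1520 and p(62) = -171 have opposite signs, so a root lies in (61, 62); Newton's method refines it to λ ≈ 61.897. p(88) = -2017 and p(89) = 288 have opposite signs, so a root lies in (88, 89); Newton's method refines it to λ ≈ 88.8803. Check (Vieta): the three roots sum to 151, matching tr M = 151.
So the eigenvalues of A^T A are ≈ 0.2227, 61.897, 88.8803 (all ≥ 0, as they must be for A^T A). The largest is λ_max ≈ 88.8803, hence ||A||_2 = sqrt(λ_max) ≈ 9.4276.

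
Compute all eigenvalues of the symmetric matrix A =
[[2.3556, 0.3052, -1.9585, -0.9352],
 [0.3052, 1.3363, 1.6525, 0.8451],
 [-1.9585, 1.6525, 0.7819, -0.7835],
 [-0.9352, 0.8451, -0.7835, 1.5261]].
sigma(A) ≈ {-2, 2, 4} (2 with multiplicity 2)

A is real symmetric, so its spectrum consists of real eigenvalues. Expanding the characteristic polynomial of the displayed matrix gives
  det(λ I - A) = p(λ) = λ^4 + (-6)λ^3 + (4)λ^2 + (24)λ + (-32).
Solving p(λ) = 0 yields eigenvalues ≈ -2, 2, 2, 4. (A is shown rounded to 4 decimals, so these recover the underlying integer eigenvalues to within that precision.)
Verification: the trace of A = 6 equals the sum of eigenvalues 6, and det(A) ≈ -31.9994 matches the eigenvalue product -32.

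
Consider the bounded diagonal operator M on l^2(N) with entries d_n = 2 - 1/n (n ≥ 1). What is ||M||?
||M|| = 2

For a diagonal operator on l^2 with entries d_n, ||M|| = sup_n |d_n|. Here d_1 = 1, d_2 = 3/2, ..., and d_n = 2 - 1/n increases monotonically toward 2. All terms lie in [1, 2), so |d_n| = d_n and the supremum is the limit 2, which is not attained by any individual d_n. Hence ||M|| = 2.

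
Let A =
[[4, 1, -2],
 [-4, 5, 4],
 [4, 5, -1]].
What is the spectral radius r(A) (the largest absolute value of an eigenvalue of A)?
r(A) ≈ 7.4535

The eigenvalues of A are the roots of its characteristic polynomial. With M = A (coefficients from the trace, the sum of principal 2x2 minors, and det A):
  p(λ) = det(λ I - M) = λ^3 - 8λ^2 + 3λ + 8.
No integer candidate from the rational root theorem (±divisors of 8) is a root, so the roots are irrational. The cubic discriminant is Δ = 11668 > 0, so there are three distinct real roots. p(-1) = -4 and p(0) = 8 have opposite signs, so a root lies in (-1, 0); Newton's method refines it to λ ≈ -0.7982. p(1) = 4 and p(2) = -10 have opposite signs, so a root lies in (1, 2); Newton's method refines it to λ ≈ 1.3447. p(7) = -20 and p(8) = 32 have opposite signs, so a root lies in (7, 8); Newton's method refines it to λ ≈ 7.4535. Check (Vieta): the three roots sum to 8, matching tr M = 8.
Thus the eigenvalues (to 4 decimals) are -0.7982 (modulus 0.7982); 1.3447 (modulus 1.3447); 7.4535 (modulus 7.4535). The spectral radius is the largest modulus: r(A) ≈ 7.4535. (Cross-check: r(A) ≤ ||A||_2 ≈ 8.1581; equality holds whenever A is normal, though it can also hold for some non-normal A.)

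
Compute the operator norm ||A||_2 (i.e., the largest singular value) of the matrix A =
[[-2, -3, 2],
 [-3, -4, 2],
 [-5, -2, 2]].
||A||_2 ≈ 8.5793 (= sqrt(largest eigenvalue of A^T A))

||A||_2 = sigma_max(A) = sqrt(lambda_max(A^T A)). Form the symmetric matrix M = A^T A =
[[38, 28, -20],
 [28, 29, -18],
 [-20, -18, 12]].
Its characteristic polynomial (trace, sum of principal 2x2 minors, determinant of M give the coefficients) is
  p(λ) = det(λ I - M) = λ^3 - 79λ^2 + 398λ - 64.
No integer candidate from the rational root theorem (±divisors of 64) is a root, so the roots are irrational. The cubic discriminant is Δ = 646312804 > 0, so there are three distinct real roots. p(0) = -64 and p(1) = 256 have opposite signs, so a root lies in (0, 1); Newton's method refines it to λ ≈ 0.1663. p(5) = 76 and p(6) = -304 have opposite signs, so a root lies in (5, 6); Newton's method refines it to λ ≈ 5.2292. p(73) = -2984 and p(74) = 2008 have opposite signs, so a root lies in (73, 74); Newton's method refines it to λ ≈ 73.6045. Check (Vieta): the three roots sum to 79, matching tr M = 79.
So the eigenvalues of A^T A are ≈ 0.1663, 5.2292, 73.6045 (all ≥ 0, as they must be for A^T A). The largest is λ_max ≈ 73.6045, hence ||A||_2 = sqrt(λ_max) ≈ 8.5793.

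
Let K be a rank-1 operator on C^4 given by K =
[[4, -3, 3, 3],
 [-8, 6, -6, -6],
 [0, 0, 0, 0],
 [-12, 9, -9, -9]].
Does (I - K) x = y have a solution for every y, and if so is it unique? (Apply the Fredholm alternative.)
(I - K) is singular (det(I - K) = 0, i.e. 1 ∈ sigma(K)). (I - K) x = y is solvable iff y ⊥ ker((I - K)^*) = span{(4, -3, 3, 3)}, i.e. iff 4y_1 - 3y_2 + 3y_3 + 3y_4 = 0. When solvable, the solutions are x = y + c·(1, -2, 0, -3), c arbitrary (ker(I - K) = span{(1, -2, 0, -3)}, dimension 1).

K has rank 1, so it is an outer product K = u v^T: every row of K is a multiple of one row vector. Reading off the entries, u = (1, -2, 0, -3) and v = (4, -3, 3, 3) (row i of K equals u_i·v^T). A rank-one matrix u v^T satisfies K u = u (v·u) and kills the (3)-dimensional subspace v^⊥, so its characteristic polynomial is lambda^3 (lambda - v·u) with v·u = tr K = 1. Hence the eigenvalues of I - K are 1 (multiplicity 3) and 1 - (1) = 0, so det(I - K) = 0. (Direct check: I - K =
[[-3, 3, -3, -3],
 [8, -5, 6, 6],
 [0, 0, 1, 0],
 [12, -9, 9, 10]]
has determinant 0.) So 1 is an eigenvalue of K and (I - K) is not invertible. The finite-dimensional Fredholm alternative says: either (I - K) is invertible, or ker(I - K) ≠ {0} and then range(I - K) = ker((I - K)^*)^⊥, with dim ker(I - K) = dim ker((I - K)^*). We are in the second case, so we need both kernels. Kernel of I - K: (I - K) u = u - u (v·u) = u - u = 0, so ker(I - K) = span{u} = span{(1, -2, 0, -3)} (it is exactly 1-dimensional because rank(I - K) = 3). Kernel of the adjoint: K is real, so (I - K)^* = I - K^T = I - v u^T, and (I - v u^T) v = v - v (u·v) = 0; hence ker((I - K)^*) = span{v} = span{(4, -3, 3, 3)}. Therefore (I - K) x = y is solvable iff <y, v> = 0, i.e. iff 4y_1 - 3y_2 + 3y_3 + 3y_4 = 0. When this holds, K y = u (v·y) = 0, so (I - K) y = y and x = y is a particular solution; the full solution set is the line x = y + c·u = y + c·(1, -2, 0, -3), c ∈ C.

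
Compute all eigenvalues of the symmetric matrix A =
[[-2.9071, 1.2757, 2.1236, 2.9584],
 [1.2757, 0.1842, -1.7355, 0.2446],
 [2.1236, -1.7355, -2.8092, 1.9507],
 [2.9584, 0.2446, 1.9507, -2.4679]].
sigma(A) ≈ {-6, -5, 1, 2}

A is real symmetric, so its spectrum consists of real eigenvalues. Expanding the characteristic polynomial of the displayed matrix gives
  det(λ I - A) = p(λ) = λ^4 + (8)λ^3 + (-1)λ^2 + (-68)λ + (59.9986).
Solving p(λ) = 0 yields eigenvalues ≈ -6, -5, 1, 2. (A is shown rounded to 4 decimals, so these recover the underlying integer eigenvalues to within that precision.)
Verification: the trace of A = -8 equals the sum of eigenvalues -8, and det(A) ≈ 59.9986 matches the eigenvalue product 60.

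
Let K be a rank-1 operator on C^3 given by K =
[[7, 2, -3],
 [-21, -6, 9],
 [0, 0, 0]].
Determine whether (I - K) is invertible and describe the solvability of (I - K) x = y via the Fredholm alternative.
(I - K) is singular (det(I - K) = 0, i.e. 1 ∈ sigma(K)). (I - K) x = y is solvable iff y ⊥ ker((I - K)^*) = span{(7, 2, -3)}, i.e. iff 7y_1 + 2y_2 - 3y_3 = 0. When solvable, the solutions are x = y + c·(1, -3, 0), c arbitrary (ker(I - K) = span{(1, -3, 0)}, dimension 1).

K has rank 1, so it is an outer product K = u v^T: every row of K is a multiple of one row vector. Reading off the entries, u = (1, -3, 0) and v = (7, 2, -3) (row i of K equals u_i·v^T). A rank-one matrix u v^T satisfies K u = u (v·u) and kills the (2)-dimensional subspace v^⊥, so its characteristic polynomial is lambda^2 (lambda - v·u) with v·u = tr K = 1. Hence the eigenvalues of I - K are 1 (multiplicity 2) and 1 - (1) = 0, so det(I - K) = 0. (Direct check: I - K =
[[-6, -2, 3],
 [21, 7, -9],
 [0, 0, 1]]
has determinant 0.) So 1 is an eigenvalue of K and (I - K) is not invertible. The finite-dimensional Fredholm alternative says: either (I - K) is invertible, or ker(I - K) ≠ {0} and then range(I - K) = ker((I - K)^*)^⊥, with dim ker(I - K) = dim ker((I - K)^*). We are in the second case, so we need both kernels. Kernel of I - K: (I - K) u = u - u (v·u) = u - u = 0, so ker(I - K) = span{u} = span{(1, -3, 0)} (it is exactly 1-dimensional because rank(I - K) = 2). Kernel of the adjoint: K is real, so (I - K)^* = I - K^T = I - v u^T, and (I - v u^T) v = v - v (u·v) = 0; hence ker((I - K)^*) = span{v} = span{(7, 2, -3)}. Therefore (I - K) x = y is solvable iff <y, v> = 0, i.e. iff 7y_1 + 2y_2 - 3y_3 = 0. When this holds, K y = u (v·y) = 0, so (I - K) y = y and x = y is a particular solution; the full solution set is the line x = y + c·u = y + c·(1, -3, 0), c ∈ C.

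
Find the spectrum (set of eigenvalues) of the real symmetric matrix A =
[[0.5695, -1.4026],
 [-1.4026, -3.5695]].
sigma(A) ≈ {-4, 1}

A is real symmetric, so its spectrum consists of real eigenvalues. Expanding the characteristic polynomial of the displayed matrix gives
  det(λ I - A) = p(λ) = λ^2 + (3)λ + (-4).
Solving p(λ) = 0 yields eigenvalues ≈ -4, 1. (A is shown rounded to 4 decimals, so these recover the underlying integer eigenvalues to within that precision.)
Verification: the trace of A = -3 equals the sum of eigenvalues -3, and det(A) ≈ -4.0001 matches the eigenvalue product -4.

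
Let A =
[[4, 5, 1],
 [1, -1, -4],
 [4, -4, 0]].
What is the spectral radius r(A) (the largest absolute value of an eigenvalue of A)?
r(A) ≈ 5.9473

The eigenvalues of A are the roots of its characteristic polynomial. With M = A (coefficients from the trace, the sum of principal 2x2 minors, and det A):
  p(λ) = det(λ I - M) = λ^3 - 3λ^2 - 29λ + 144.
No integer candidate from the rational root theorem (±divisors of 144) is a root, so the roots are irrational. The cubic discriminant is Δ = -213691 < 0, so there is one real root and a complex-conjugate pair. p(-6) = -6 and p(-5) = 89 have opposite signs, so a root lies in (-6, -5); Newton's method refines it to λ ≈ -5.9473. Dividing out (λ - (-5.9473)) leaves approximately λ^2 - 8.9473λ + 24.2126. For λ^2 - 8.9473λ + 24.2126 the discriminant is -16.7958. It is negative, so the remaining roots are the complex-conjugate pair λ ≈ 4.4737 ± 2.0491i. Their product equals the constant term, so |λ|^2 ≈ 24.2126 and |λ| ≈ 4.9206.
Thus the eigenvalues (to 4 decimals) are -5.9473 (modulus 5.9473); 4.4737 ± 2.0491i (modulus 4.9206). The spectral radius is the largest modulus: r(A) ≈ 5.9473. (Cross-check: r(A) ≤ ||A||_2 ≈ 6.7493; equality holds whenever A is normal, though it can also hold for some non-normal A.)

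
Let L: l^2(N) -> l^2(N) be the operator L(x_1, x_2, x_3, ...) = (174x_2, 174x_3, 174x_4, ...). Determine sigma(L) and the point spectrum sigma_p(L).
sigma(L) = closed disk {z in C : |z| ≤ 174}; sigma_p(L) = open disk {z in C : |z| < 174}

Note L = 174·V where V is the unit left shift (V x)_k = x_{k+1}; so sigma(L) = 174·sigma(V) and ||L|| = 174||V||. ||L x||^2 = 30276sum_{k≥2} |x_k|^2 ≤ 30276||x||^2, with equality on {x : x_1 = 0}, so ||L|| = 174. For any lambda with |lambda| < 174, set r = lambda/174 (|r| < 1); the vector x = (1, r, r^2, ...) is in l^2 and satisfies L x = 174(r, r^2, ...) = lambda x, so lambda is an eigenvalue. On the boundary |lambda| = 174 the geometric series diverges, so no l^2 eigenvector exists, but these lambda lie in the approximate point spectrum. Hence sigma(L) is the closed disk of radius 174 and sigma_p(L) is the open disk.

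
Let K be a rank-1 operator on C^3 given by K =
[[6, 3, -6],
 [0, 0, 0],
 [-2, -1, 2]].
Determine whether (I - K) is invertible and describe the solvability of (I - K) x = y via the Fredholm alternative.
(I - K) is invertible (det(I - K) = -7 ≠ 0), so for every y in C^3 the equation (I - K) x = y has a unique solution.

K has rank 1, so it is an outer product K = u v^T: every row of K is a multiple of one row vector. Reading off the entries, u = (3, 0, -1) and v = (2, 1, -2) (row i of K equals u_i·v^T). A rank-one matrix u v^T satisfies K u = u (v·u) and kills the (2)-dimensional subspace v^⊥, so its characteristic polynomial is lambda^2 (lambda - v·u) with v·u = tr K = 8. Hence the eigenvalues of I - K are 1 (multiplicity 2) and 1 - (8) = -7, so det(I - K) = -7. (Direct check: I - K =
[[-5, -3, 6],
 [0, 1, 0],
 [2, 1, -1]]
has determinant -7.) The finite-dimensional Fredholm alternative says: either (I - K) is invertible, or ker(I - K) ≠ {0} and then range(I - K) = ker((I - K)^*)^⊥, with dim ker(I - K) = dim ker((I - K)^*). Since det(I - K) ≠ 0, 1 is not an eigenvalue of K and ker(I - K) = {0}, so we are in the first case: for every y there is a unique x = (I - K)^(-1) y. Explicitly, by the Sherman–Morrison formula, (I - u v^T)^(-1) = I + u v^T/(1 - v·u), i.e. (I - K)^(-1) = I + K/(-7).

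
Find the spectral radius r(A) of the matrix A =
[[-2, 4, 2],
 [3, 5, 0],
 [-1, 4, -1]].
r(A) ≈ 6.6896

The eigenvalues of A are the roots of its characteristic polynomial. With M = A (coefficients from the trace, the sum of principal 2x2 minors, and det A):
  p(λ) = det(λ I - M) = λ^3 - 2λ^2 - 23λ - 56.
No integer candidate from the rational root theorem (±divisors of 56) is a root, so the roots are irrational. The cubic discriminant is Δ = -82048 < 0, so there is one real root and a complex-conjugate pair. p(6) = -50 and p(7) = 28 have opposite signs, so a root lies in (6, 7); Newton's method refines it to λ ≈ 6.6896. Dividing out (λ - (6.6896)) leaves approximately λ^2 + 4.6896λ + 8.3712. For λ^2 + 4.6896λ + 8.3712 the discriminant is -11.4929. It is negative, so the remaining roots are the complex-conjugate pair λ ≈ -2.3448 ± 1.6951i. Their product equals the constant term, so |λ|^2 ≈ 8.3712 and |λ| ≈ 2.8933.
Thus the eigenvalues (to 4 decimals) are 6.6896 (modulus 6.6896); -2.3448 ± 1.6951i (modulus 2.8933). The spectral radius is the largest modulus: r(A) ≈ 6.6896. (Cross-check: r(A) ≤ ||A||_2 ≈ 7.5817; equality holds whenever A is normal, though it can also hold for some non-normal A.)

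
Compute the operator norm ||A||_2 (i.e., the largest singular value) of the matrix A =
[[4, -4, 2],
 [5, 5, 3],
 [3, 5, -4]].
||A||_2 ≈ 9.1456 (= sqrt(largest eigenvalue of A^T A))

||A||_2 = sigma_max(A) = sqrt(lambda_max(A^T A)). Form the symmetric matrix M = A^T A =
[[50, 24, 11],
 [24, 66, -13],
 [11, -13, 29]].
Its characteristic polynomial (trace, sum of principal 2x2 minors, determinant of M give the coefficients) is
  p(λ) = det(λ I - M) = λ^3 - 145λ^2 + 5798λ - 55696.
No integer candidate from the rational root theorem (±divisors of 55696) is a root, so the roots are irrational. The cubic discriminant is Δ = 7047629380 > 0, so there are three distinct real roots. p(14) = -200 and p(15) = 2024 have opposite signs, so a root lies in (14, 15); Newton's method refines it to λ ≈ 14.0863. p(47) = 328 and p(48) = -880 have opposite signs, so a root lies in (47, 48); Newton's method refines it to λ ≈ 47.272. p(83) = -1580 and p(84) = 920 have opposite signs, so a root lies in (83, 84); Newton's method refines it to λ ≈ 83.6417. Check (Vieta): the three roots sum to 145, matching tr M = 145.
So the eigenvalues of A^T A are ≈ 14.0863, 47.272, 83.6417 (all ≥ 0, as they must be for A^T A). The largest is λ_max ≈ 83.6417, hence ||A||_2 = sqrt(λ_max) ≈ 9.1456.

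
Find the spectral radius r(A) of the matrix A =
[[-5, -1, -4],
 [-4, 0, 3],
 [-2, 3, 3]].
r(A) ≈ 6.1514

The eigenvalues of A are the roots of its characteristic polynomial. With M = A (coefficients from the trace, the sum of principal 2x2 minors, and det A):
  p(λ) = det(λ I - M) = λ^3 + 2λ^2 - 36λ - 87.
No integer candidate from the rational root theorem (±divisors of 87) is a root, so the roots are irrational. The cubic discriminant is Δ = 102981 > 0, so there are three distinct real roots. p(-6) = -15 and p(-5) = 18 have opposite signs, so a root lies in (-6, -5); Newton's method refines it to λ ≈ -5.6468. p(-3) = 12 and p(-2) = -15 have opposite signs, so a root lies in (-3, -2); Newton's method refines it to λ ≈ -2.5046. p(6) = -15 and p(7) = 102 have opposite signs, so a root lies in (6, 7); Newton's method refines it to λ ≈ 6.1514. Check (Vieta): the three roots sum to -2, matching tr M = -2.
Thus the eigenvalues (to 4 decimals) are -5.6468 (modulus 5.6468); -2.5046 (modulus 2.5046); 6.1514 (modulus 6.1514). The spectral radius is the largest modulus: r(A) ≈ 6.1514. (Cross-check: r(A) ≤ ||A||_2 ≈ 6.7401; equality holds whenever A is normal, though it can also hold for some non-normal A.)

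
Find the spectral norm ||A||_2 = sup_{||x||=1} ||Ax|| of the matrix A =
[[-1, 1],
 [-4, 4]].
||A||_2 = sqrt(34) ≈ 5.831 (= sqrt(largest eigenvalue of A^T A))

||A||_2 = sigma_max(A) = sqrt(lambda_max(A^T A)). Form the symmetric matrix M = A^T A =
[[17, -17],
 [-17, 17]].
Its characteristic polynomial (trace, determinant of M give the coefficients) is
  p(λ) = det(λ I - M) = λ^2 - 34λ.
For λ^2 - 34λ the discriminant is 1156. It is a perfect square (34^2), so the roots are rational: λ = (34 ± 34)/2 = 34, 0.
So the eigenvalues of A^T A are ≈ 0, 34 (all ≥ 0, as they must be for A^T A). The largest is λ_max = 34, hence ||A||_2 = sqrt(λ_max) = sqrt(34) ≈ 5.831.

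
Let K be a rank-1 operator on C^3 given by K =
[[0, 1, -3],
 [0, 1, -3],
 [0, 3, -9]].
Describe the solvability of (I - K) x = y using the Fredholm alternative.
(I - K) is invertible (det(I - K) = 9 ≠ 0), so for every y in C^3 the equation (I - K) x = y has a unique solution.

K has rank 1, so it is an outer product K = u v^T: every row of K is a multiple of one row vector. Reading off the entries, u = (-1, -1, -3) and v = (0, -1, 3) (row i of K equals u_i·v^T). A rank-one matrix u v^T satisfies K u = u (v·u) and kills the (2)-dimensional subspace v^⊥, so its characteristic polynomial is lambda^2 (lambda - v·u) with v·u = tr K = -8. Hence the eigenvalues of I - K are 1 (multiplicity 2) and 1 - (-8) = 9, so det(I - K) = 9. (Direct check: I - K =
[[1, -1, 3],
 [0, 0, 3],
 [0, -3, 10]]
has determinant 9.) The finite-dimensional Fredholm alternative says: either (I - K) is invertible, or ker(I - K) ≠ {0} and then range(I - K) = ker((I - K)^*)^⊥, with dim ker(I - K) = dim ker((I - K)^*). Since det(I - K) ≠ 0, 1 is not an eigenvalue of K and ker(I - K) = {0}, so we are in the first case: for every y there is a unique x = (I - K)^(-1) y. Explicitly, by the Sherman–Morrison formula, (I - u v^T)^(-1) = I + u v^T/(1 - v·u), i.e. (I - K)^(-1) = I + K/(9).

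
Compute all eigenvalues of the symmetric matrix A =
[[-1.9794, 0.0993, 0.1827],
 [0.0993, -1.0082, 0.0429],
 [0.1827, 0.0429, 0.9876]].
sigma(A) ≈ {-2, -1, 1}

A is real symmetric, so its spectrum consists of real eigenvalues. Expanding the characteristic polynomial of the displayed matrix gives
  det(λ I - A) = p(λ) = λ^3 + (2)λ^2 + (-1)λ + (-2).
Solving p(λ) = 0 yields eigenvalues ≈ -2, -1, 1. (A is shown rounded to 4 decimals, so these recover the underlying integer eigenvalues to within that precision.)
Verification: the trace of A = -2 equals the sum of eigenvalues -2, and det(A) ≈ 2.0000 matches the eigenvalue product 2.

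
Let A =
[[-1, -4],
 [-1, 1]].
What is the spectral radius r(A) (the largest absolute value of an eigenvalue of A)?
r(A) = sqrt(20)/2 ≈ 2.2361

The eigenvalues of A are the roots of its characteristic polynomial. With M = A (coefficients from the trace and determinant):
  p(λ) = det(λ I - M) = λ^2 - 5.
For λ^2 - 5 the discriminant is 20. It is nonnegative but not a perfect square, so the roots are real and irrational: λ = ± sqrt(20)/2 ≈ 2.2361, -2.2361.
Thus the eigenvalues (to 4 decimals) are 2.2361 (modulus 2.2361); -2.2361 (modulus 2.2361). The spectral radius is the largest modulus: r(A) = sqrt(20)/2 ≈ 2.2361. (Cross-check: r(A) ≤ ||A||_2 ≈ 4.1926; equality holds whenever A is normal, though it can also hold for some non-normal A.)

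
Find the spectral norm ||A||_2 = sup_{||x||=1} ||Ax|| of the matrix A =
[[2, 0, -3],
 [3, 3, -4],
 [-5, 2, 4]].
||A||_2 ≈ 8.8093 (= sqrt(largest eigenvalue of A^T A))

||A||_2 = sigma_max(A) = sqrt(lambda_max(A^T A)). Form the symmetric matrix M = A^T A =
[[38, -1, -38],
 [-1, 13, -4],
 [-38, -4, 41]].
Its characteristic polynomial (trace, sum of principal 2x2 minors, determinant of M give the coefficients) is
  p(λ) = det(λ I - M) = λ^3 - 92λ^2 + 1124λ - 529.
No integer candidate from the rational root theorem (±divisors of 529) is a root, so the roots are irrational. The cubic discriminant is Δ = 4342467429 > 0, so there are three distinct real roots. p(0) = -529 and p(1) = 504 have opposite signs, so a root lies in (0, 1); Newton's method refines it to λ ≈ 0.4902. p(13) = 732 and p(14) = -81 have opposite signs, so a root lies in (13, 14); Newton's method refines it to λ ≈ 13.9057. p(77) = -2916 and p(78) = 1967 have opposite signs, so a root lies in (77, 78); Newton's method refines it to λ ≈ 77.6041. Check (Vieta): the three roots sum to 92, matching tr M = 92.
So the eigenvalues of A^T A are ≈ 0.4902, 13.9057, 77.6041 (all ≥ 0, as they must be for A^T A). The largest is λ_max ≈ 77.6041, hence ||A||_2 = sqrt(λ_max) ≈ 8.8093.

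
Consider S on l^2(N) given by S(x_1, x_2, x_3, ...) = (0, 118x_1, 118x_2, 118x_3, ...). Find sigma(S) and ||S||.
sigma(S) = closed disk {z in C : |z| ≤ 118}; ||S|| = 118

Note S = 118·U where U is the unit right shift (U x)_k = x_{k-1} (with x_0 := 0); so ||S|| = 118||U|| and sigma(S) = 118·sigma(U). ||S x||^2 = sum_{k≥1} |118x_k|^2 = 13924||x||^2, so ||S|| = 118 and sigma(S) ⊂ {|z| ≤ 118}. For any |lambda| < 118, the equation (S - lambda I) x = 0 forces x_1 = 0, then 118x_k = lambda x_{k+1} ⇒ x = 0, so S has no eigenvalues. But (S - lambda I) is not surjective for |lambda| < 118: solving (S - lambda I) x = e_1 would require x_n proportional to (lambda/118)^(-n), which is not in l^2. So every |lambda| < 118 lies in the residual spectrum. The boundary |lambda| = 118 is in the approximate point spectrum (the spectrum is closed). Hence sigma(S) is the closed disk of radius 118.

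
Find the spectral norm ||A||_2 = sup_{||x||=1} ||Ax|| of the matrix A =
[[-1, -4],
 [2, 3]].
||A||_2 = sqrt((30 + sqrt(800))/2) ≈ 5.3983 (= sqrt(largest eigenvalue of A^T A))

||A||_2 = sigma_max(A) = sqrt(lambda_max(A^T A)). Form the symmetric matrix M = A^T A =
[[5, 10],
 [10, 25]].
Its characteristic polynomial (trace, determinant of M give the coefficients) is
  p(λ) = det(λ I - M) = λ^2 - 30λ + 25.
For λ^2 - 30λ + 25 the discriminant is 800. It is nonnegative but not a perfect square, so the roots are real and irrational: λ = (30 ± sqrt(800))/2 ≈ 29.1421, 0.8579.
So the eigenvalues of A^T A are ≈ 0.8579, 29.1421 (all ≥ 0, as they must be for A^T A). The largest is λ_max = (30 + sqrt(800))/2 ≈ 29.1421, hence ||A||_2 = sqrt(λ_max) = sqrt((30 + sqrt(800))/2) ≈ 5.3983.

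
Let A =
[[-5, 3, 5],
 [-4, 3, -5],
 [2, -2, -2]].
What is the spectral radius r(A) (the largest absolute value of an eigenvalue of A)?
r(A) ≈ 6.1396

The eigenvalues of A are the roots of its characteristic polynomial. With M = A (coefficients from the trace, the sum of principal 2x2 minors, and det A):
  p(λ) = det(λ I - M) = λ^3 + 4λ^2 - 19λ - 36.
No integer candidate from the rational root theorem (±divisors of 36) is a root, so the roots are irrational. The cubic discriminant is Δ = 56684 > 0, so there are three distinct real roots. p(-7) = -50 and p(-6) = 6 have opposite signs, so a root lies in (-7, -6); Newton's method refines it to λ ≈ -6.1396. p(-2) = 10 and p(-1) = -14 have opposite signs, so a root lies in (-2, -1); Newton's method refines it to λ ≈ -1.5775. p(3) = -30 and p(4) = 16 have opposite signs, so a root lies in (3, 4); Newton's method refines it to λ ≈ 3.7171. Check (Vieta): the three roots sum to -4, matching tr M = -4.
Thus the eigenvalues (to 4 decimals) are -6.1396 (modulus 6.1396); -1.5775 (modulus 1.5775); 3.7171 (modulus 3.7171). The spectral radius is the largest modulus: r(A) ≈ 6.1396. (Cross-check: r(A) ≤ ||A||_2 ≈ 8.4751; equality holds whenever A is normal, though it can also hold for some non-normal A.)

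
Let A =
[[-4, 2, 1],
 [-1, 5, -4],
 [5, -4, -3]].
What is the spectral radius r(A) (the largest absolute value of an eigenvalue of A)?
r(A) ≈ 6.8933

The eigenvalues of A are the roots of its characteristic polynomial. With M = A (coefficients from the trace, the sum of principal 2x2 minors, and det A):
  p(λ) = det(λ I - M) = λ^3 + 2λ^2 - 42λ - 57.
No integer candidate from the rational root theorem (±divisors of 57) is a root, so the roots are irrational. The cubic discriminant is Δ = 303693 > 0, so there are three distinct real roots. p(-7) = -8 and p(-6) = 51 have opposite signs, so a root lies in (-7, -6); Newton's method refines it to λ ≈ -6.8933. p(-2) = 27 and p(-1) = -14 have opposite signs, so a root lies in (-2, -1); Newton's method refines it to λ ≈ -1.3289. p(6) = -21 and p(7) = 90 have opposite signs, so a root lies in (6, 7); Newton's method refines it to λ ≈ 6.2222. Check (Vieta): the three roots sum to -2, matching tr M = -2.
Thus the eigenvalues (to 4 decimals) are -6.8933 (modulus 6.8933); -1.3289 (modulus 1.3289); 6.2222 (modulus 6.2222). The spectral radius is the largest modulus: r(A) ≈ 6.8933. (Cross-check: r(A) ≤ ||A||_2 ≈ 8.7916; equality holds whenever A is normal, though it can also hold for some non-normal A.)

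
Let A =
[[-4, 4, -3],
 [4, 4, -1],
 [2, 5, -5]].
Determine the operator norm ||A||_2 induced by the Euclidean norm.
||A||_2 ≈ 9.4872 (= sqrt(largest eigenvalue of A^T A))

||A||_2 = sigma_max(A) = sqrt(lambda_max(A^T A)). Form the symmetric matrix M = A^T A =
[[36, 10, -2],
 [10, 57, -41],
 [-2, -41, 35]].
Its characteristic polynomial (trace, sum of principal 2x2 minors, determinant of M give the coefficients) is
  p(λ) = det(λ I - M) = λ^3 - 128λ^2 + 3522λ - 9216.
No integer candidate from the rational root theorem (±divisors of 9216) is a root, so the roots are irrational. The cubic discriminant is Δ = 23663012832 > 0, so there are three distinct real roots. p(2) = -2676 and p(3) = 225 have opposite signs, so a root lies in (2, 3); Newton's method refines it to λ ≈ 2.9194. p(35) = 129 and p(36) = -1656 have opposite signs, so a root lies in (35, 36); Newton's method refines it to λ ≈ 35.0731. p(90) = -36 and p(91) = 4889 have opposite signs, so a root lies in (90, 91); Newton's method refines it to λ ≈ 90.0075. Check (Vieta): the three roots sum to 128, matching tr M = 128.
So the eigenvalues of A^T A are ≈ 2.9194, 35.0731, 90.0075 (all ≥ 0, as they must be for A^T A). The largest is λ_max ≈ 90.0075, hence ||A||_2 = sqrt(λ_max) ≈ 9.4872.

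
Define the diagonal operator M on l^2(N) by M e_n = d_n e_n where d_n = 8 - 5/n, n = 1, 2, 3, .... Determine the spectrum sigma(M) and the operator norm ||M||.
sigma(M) = {8 - 5/n : n ≥ 1} ∪ {8}; ||M|| = 8

A bounded diagonal operator on l^2 with diagonal entries d_n has spectrum equal to the closure of {d_n : n ≥ 1}: every d_n is an eigenvalue (with eigenvector e_n), so {d_n} ⊂ sigma(M); the spectrum is closed, so its closure is too; and for lambda not in the closure, (M - lambda I) has bounded inverse (the diagonal entries 1/(d_n - lambda) are bounded). For our sequence d_n = 8 - 5/n, n = 1, 2, 3, ...:
  - {d_n} = {8 - 5/n : n ≥ 1}; the only limit point is 8
  - closure = {8 - 5/n : n ≥ 1} ∪ {8}
For the norm: a diagonal operator has ||M|| = sup_n |d_n|. Here d_n = 8 - 5/n increases monotonically from d_1 = 3 toward 8, with all terms in [3, 8); so sup_n |d_n| = 8 (the supremum is the limit, not attained). So ||M|| = 8.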